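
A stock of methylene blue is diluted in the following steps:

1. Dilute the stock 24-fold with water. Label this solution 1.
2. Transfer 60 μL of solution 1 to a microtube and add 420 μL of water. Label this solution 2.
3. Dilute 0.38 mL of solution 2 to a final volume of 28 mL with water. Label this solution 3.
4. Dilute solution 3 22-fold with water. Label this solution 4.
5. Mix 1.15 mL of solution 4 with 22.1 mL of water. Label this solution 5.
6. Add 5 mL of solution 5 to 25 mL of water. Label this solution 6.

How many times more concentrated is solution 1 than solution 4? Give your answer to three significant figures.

1.30 × 10^4

Step 1: 24-fold → factor 24
Step 2: 60 μL + 420 μL = 480 μL total → factor 480/60 = 8
Step 3: 0.38 mL brought to 28 mL → factor 28/0.38 = 73.684
Step 4: 22-fold → factor 22
Dilution factor to solution 1 = 24; to solution 4 = 3.1124 × 10^5
[solution 1]/[solution 4] = (factor to solution 4)/(factor to solution 1) = 3.1124 × 10^5/24 = 1.30 × 10^4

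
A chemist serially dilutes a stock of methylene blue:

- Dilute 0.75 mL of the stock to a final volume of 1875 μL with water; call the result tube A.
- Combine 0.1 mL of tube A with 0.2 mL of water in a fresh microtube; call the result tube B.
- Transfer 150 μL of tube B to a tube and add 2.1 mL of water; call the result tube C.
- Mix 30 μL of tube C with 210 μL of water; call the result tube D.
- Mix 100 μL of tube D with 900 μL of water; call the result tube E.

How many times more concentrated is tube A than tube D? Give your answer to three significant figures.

360

Step 1: 0.75 mL brought to 1875 μL → factor 1.875/0.75 = 2.5
Step 2: 0.1 mL + 0.2 mL = 0.3 mL total → factor 0.3/0.1 = 3
Step 3: 150 μL + 2.1 mL = 2250 μL total → factor 2250/150 = 15
Step 4: 30 μL + 210 μL = 240 μL total → factor 240/30 = 8
Dilution factor to tube A = 2.5; to tube D = 900
[tube A]/[tube D] = (factor to tube D)/(factor to tube A) = 900/2.5 = 360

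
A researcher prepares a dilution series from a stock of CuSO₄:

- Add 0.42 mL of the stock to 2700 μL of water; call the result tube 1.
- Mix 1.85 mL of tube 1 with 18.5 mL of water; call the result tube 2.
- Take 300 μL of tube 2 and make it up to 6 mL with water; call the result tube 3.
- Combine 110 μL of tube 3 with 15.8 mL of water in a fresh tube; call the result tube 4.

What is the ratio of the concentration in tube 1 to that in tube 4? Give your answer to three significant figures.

3.18 × 10^4

Step 1: 0.42 mL + 2700 μL = 3.12 mL total → factor 3.12/0.42 = 7.4286
Step 2: 1.85 mL + 18.5 mL = 20.35 mL total → factor 20.35/1.85 = 11
Step 3: 300 μL brought to 6 mL → factor 6000/300 = 20
Step 4: 110 μL + 15.8 mL = 15910 μL total → factor 15910/110 = 144.64
Dilution factor to tube 1 = 7.4286; to tube 4 = 2.3638 × 10^5
[tube 1]/[tube 4] = (factor to tube 4)/(factor to tube 1) = 2.3638 × 10^5/7.4286 = 3.18 × 10^4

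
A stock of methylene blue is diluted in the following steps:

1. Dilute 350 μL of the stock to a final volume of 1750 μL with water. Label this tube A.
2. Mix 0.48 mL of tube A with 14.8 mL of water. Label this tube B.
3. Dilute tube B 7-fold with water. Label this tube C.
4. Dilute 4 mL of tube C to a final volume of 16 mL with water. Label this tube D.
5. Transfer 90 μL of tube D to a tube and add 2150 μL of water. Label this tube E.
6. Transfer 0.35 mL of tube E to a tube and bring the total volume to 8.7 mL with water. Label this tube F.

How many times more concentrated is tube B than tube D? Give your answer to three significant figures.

28.0

Step 1: 350 μL brought to 1750 μL → factor 1750/350 = 5
Step 2: 0.48 mL + 14.8 mL = 15.28 mL total → factor 15.28/0.48 = 31.833
Step 3: 7-fold → factor 7
Step 4: 4 mL brought to 16 mL → factor 16/4 = 4
Dilution factor to tube B = 159.17; to tube D = 4456.7
[tube B]/[tube D] = (factor to tube D)/(factor to tube B) = 4456.7/159.17 = 28.0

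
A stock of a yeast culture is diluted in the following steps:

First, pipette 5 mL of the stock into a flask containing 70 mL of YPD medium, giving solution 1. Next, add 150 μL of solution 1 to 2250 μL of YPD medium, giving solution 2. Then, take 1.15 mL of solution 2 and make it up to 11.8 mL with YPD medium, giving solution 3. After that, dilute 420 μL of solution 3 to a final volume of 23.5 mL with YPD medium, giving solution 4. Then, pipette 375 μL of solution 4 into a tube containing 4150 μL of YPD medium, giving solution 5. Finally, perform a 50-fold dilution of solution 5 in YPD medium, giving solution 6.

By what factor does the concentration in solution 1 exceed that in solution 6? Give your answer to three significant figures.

5.54 × 10^6

Step 1: 5 mL + 70 mL = 75 mL total → factor 75/5 = 15
Step 2: 150 μL + 2250 μL = 2400 μL total → factor 2400/150 = 16
Step 3: 1.15 mL brought to 11.8 mL → factor 11.8/1.15 = 10.261
Step 4: 420 μL brought to 23.5 mL → factor 23500/420 = 55.952
Step 5: 375 μL + 4150 μL = 4525 μL total → factor 4525/375 = 12.067
Step 6: 50-fold → factor 50
Dilution factor to solution 1 = 15; to solution 6 = 8.3133 × 10^7
[solution 1]/[solution 6] = (factor to solution 6)/(factor to solution 1) = 8.3133 × 10^7/15 = 5.54 × 10^6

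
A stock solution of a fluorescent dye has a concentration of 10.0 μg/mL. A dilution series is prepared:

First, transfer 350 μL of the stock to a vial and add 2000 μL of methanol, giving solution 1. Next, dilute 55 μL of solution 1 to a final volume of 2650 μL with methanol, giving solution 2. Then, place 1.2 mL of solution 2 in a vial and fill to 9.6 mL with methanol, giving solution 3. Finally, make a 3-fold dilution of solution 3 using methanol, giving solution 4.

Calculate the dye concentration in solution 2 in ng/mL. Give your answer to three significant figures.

Step 1: 350 μL + 2000 μL = 2350 μL total → factor 2350/350 = 6.7143
Step 2: 55 μL brought to 2650 μL → factor 2650/55 = 48.182
Dilution factor through solution 2 = 6.7143 × 48.182 = 323.51
[solution 2] = 10.0 μg/mL / 323.51 = 0.03091 μg/mL = 30.9 ng/mL

30.9 ng/mL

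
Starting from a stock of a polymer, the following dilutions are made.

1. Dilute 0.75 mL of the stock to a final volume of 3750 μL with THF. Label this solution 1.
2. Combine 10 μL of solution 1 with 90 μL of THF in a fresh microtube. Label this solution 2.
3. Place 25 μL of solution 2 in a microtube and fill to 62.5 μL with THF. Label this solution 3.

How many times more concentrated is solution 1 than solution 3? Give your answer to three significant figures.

25.0

Step 1: 0.75 mL brought to 3750 μL → factor 3.75/0.75 = 5
Step 2: 10 μL + 90 μL = 100 μL total → factor 100/10 = 10
Step 3: 25 μL brought to 62.5 μL → factor 62.5/25 = 2.5
Dilution factor to solution 1 = 5; to solution 3 = 125
[solution 1]/[solution 3] = (factor to solution 3)/(factor to solution 1) = 125/5 = 25.0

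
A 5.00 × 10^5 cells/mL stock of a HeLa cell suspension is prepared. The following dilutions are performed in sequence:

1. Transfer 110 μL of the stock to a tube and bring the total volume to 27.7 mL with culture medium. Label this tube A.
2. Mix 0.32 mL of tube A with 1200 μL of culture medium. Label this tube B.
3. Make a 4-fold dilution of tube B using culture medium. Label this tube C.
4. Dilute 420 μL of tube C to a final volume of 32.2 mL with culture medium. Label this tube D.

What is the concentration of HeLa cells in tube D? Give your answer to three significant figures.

1.36 cells/mL

Step 1: 110 μL brought to 27.7 mL → factor 27700/110 = 251.82
Step 2: 0.32 mL + 1200 μL = 1.52 mL total → factor 1.52/0.32 = 4.75
Step 3: 4-fold → factor 4
Step 4: 420 μL brought to 32.2 mL → factor 32200/420 = 76.667
Overall dilution factor = 251.82 × 4.75 × 4 × 76.667 = 3.6682 × 10^5
Final = 5.00 × 10^5 cells/mL / 3.6682 × 10^5 = 1.36 cells/mL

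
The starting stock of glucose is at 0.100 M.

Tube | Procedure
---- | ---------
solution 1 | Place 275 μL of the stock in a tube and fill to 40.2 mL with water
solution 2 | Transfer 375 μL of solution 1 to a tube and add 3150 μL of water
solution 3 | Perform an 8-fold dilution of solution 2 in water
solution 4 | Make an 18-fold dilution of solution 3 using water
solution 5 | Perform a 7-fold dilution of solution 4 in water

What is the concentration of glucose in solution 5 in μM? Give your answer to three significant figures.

Step 1: 275 μL brought to 40.2 mL → factor 40200/275 = 146.18
Step 2: 375 μL + 3150 μL = 3525 μL total → factor 3525/375 = 9.4
Step 3: 8-fold → factor 8
Step 4: 18-fold → factor 18
Step 5: 7-fold → factor 7
Overall dilution factor = 146.18 × 9.4 × 8 × 18 × 7 = 1.3851 × 10^6
Final = 0.100 M / 1.3851 × 10^6 = 7.220 × 10^-8 M = 0.0722 μM

0.0722 μM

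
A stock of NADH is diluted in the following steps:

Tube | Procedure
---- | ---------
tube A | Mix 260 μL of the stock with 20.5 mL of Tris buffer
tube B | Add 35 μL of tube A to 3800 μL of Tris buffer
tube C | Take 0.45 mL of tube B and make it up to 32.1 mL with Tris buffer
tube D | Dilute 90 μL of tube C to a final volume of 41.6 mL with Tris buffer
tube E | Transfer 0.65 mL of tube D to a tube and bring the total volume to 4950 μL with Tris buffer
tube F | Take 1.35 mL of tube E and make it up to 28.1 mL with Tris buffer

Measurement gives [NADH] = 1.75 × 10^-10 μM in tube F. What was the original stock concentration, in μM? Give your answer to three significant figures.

Step 1: 260 μL + 20.5 mL = 20760 μL total → factor 20760/260 = 79.846
Step 2: 35 μL + 3800 μL = 3835 μL total → factor 3835/35 = 109.57
Step 3: 0.45 mL brought to 32.1 mL → factor 32.1/0.45 = 71.333
Step 4: 90 μL brought to 41.6 mL → factor 41600/90 = 462.22
Step 5: 0.65 mL brought to 4950 μL → factor 4.95/0.65 = 7.6154
Step 6: 1.35 mL brought to 28.1 mL → factor 28.1/1.35 = 20.815
Overall dilution factor = 79.846 × 109.57 × 71.333 × 462.22 × 7.6154 × 20.815 = 4.5726 × 10^10
Stock = 1.75 × 10^-10 μM × 4.5726 × 10^10 = 8.00 μM

8.00 μM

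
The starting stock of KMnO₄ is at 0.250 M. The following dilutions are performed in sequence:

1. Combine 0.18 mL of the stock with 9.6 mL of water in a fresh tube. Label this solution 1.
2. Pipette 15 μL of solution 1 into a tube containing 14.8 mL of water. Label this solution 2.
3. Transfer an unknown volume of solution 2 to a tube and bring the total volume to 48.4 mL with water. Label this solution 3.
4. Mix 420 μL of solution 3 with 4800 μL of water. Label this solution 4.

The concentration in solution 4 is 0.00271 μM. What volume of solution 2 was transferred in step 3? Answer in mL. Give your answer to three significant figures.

Step 1: 0.18 mL + 9.6 mL = 9.78 mL total → factor 9.78/0.18 = 54.333
Step 2: 15 μL + 14.8 mL = 14815 μL total → factor 14815/15 = 987.67
Step 3: v brought to 48.4 mL → factor = 48.4 mL/v
Step 4: 420 μL + 4800 μL = 5220 μL total → factor 5220/420 = 12.429
Product of known-step factors = 6.6696 × 10^5
Overall factor = 0.250 M / (0.00271 μM) = 9.2251 × 10^7
Step-3 factor = 9.2251 × 10^7 / 6.6696 × 10^5 = 138.32
v = 48.4 mL / 138.32 = 0.350 mL

0.350 mL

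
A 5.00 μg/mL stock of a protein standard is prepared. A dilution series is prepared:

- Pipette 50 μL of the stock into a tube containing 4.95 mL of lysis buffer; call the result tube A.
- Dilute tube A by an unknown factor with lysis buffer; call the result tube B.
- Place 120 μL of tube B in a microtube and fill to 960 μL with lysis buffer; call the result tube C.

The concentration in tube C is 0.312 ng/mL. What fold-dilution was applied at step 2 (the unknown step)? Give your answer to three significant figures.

20.0-fold

Step 1: 50 μL + 4.95 mL = 5000 μL total → factor 5000/50 = 100
Step 2: unknown factor x
Step 3: 120 μL brought to 960 μL → factor 960/120 = 8
Product of known-step factors = 800
Overall factor = 5.00 μg/mL / (0.312 ng/mL) = 16026
x = 16026 / 800 = 20.0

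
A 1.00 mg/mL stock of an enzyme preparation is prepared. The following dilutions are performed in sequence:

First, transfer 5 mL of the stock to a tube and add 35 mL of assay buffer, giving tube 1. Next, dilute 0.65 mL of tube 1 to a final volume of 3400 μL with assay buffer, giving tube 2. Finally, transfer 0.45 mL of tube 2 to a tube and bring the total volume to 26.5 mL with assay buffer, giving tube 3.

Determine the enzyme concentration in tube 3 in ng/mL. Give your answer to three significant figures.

Step 1: 5 mL + 35 mL = 40 mL total → factor 40/5 = 8
Step 2: 0.65 mL brought to 3400 μL → factor 3.4/0.65 = 5.2308
Step 3: 0.45 mL brought to 26.5 mL → factor 26.5/0.45 = 58.889
Overall dilution factor = 8 × 5.2308 × 58.889 = 2464.3
Final = 1.00 mg/mL / 2464.3 = 0.0004058 mg/mL = 406 ng/mL

406 ng/mL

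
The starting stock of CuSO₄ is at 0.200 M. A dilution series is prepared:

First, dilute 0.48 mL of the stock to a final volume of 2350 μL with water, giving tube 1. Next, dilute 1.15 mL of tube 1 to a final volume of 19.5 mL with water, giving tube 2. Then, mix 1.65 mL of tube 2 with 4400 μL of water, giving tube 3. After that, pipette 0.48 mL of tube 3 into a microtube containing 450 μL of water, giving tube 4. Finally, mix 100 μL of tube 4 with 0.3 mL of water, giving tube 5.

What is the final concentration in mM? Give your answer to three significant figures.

Step 1: 0.48 mL brought to 2350 μL → factor 2.35/0.48 = 4.8958
Step 2: 1.15 mL brought to 19.5 mL → factor 19.5/1.15 = 16.957
Step 3: 1.65 mL + 4400 μL = 6.05 mL total → factor 6.05/1.65 = 3.6667
Step 4: 0.48 mL + 450 μL = 0.93 mL total → factor 0.93/0.48 = 1.9375
Step 5: 100 μL + 0.3 mL = 400 μL total → factor 400/100 = 4
Overall dilution factor = 4.8958 × 16.957 × 3.6667 × 1.9375 × 4 = 2359
Final = 0.200 M / 2359 = 8.478 × 10^-5 M = 0.0848 mM

0.0848 mM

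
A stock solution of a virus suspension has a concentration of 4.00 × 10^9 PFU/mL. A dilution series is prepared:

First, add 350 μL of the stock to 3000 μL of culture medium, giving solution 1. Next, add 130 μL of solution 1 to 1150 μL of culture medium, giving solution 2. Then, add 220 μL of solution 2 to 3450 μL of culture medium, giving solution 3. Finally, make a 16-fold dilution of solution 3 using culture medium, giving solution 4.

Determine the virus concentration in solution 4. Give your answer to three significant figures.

Step 1: 350 μL + 3000 μL = 3350 μL total → factor 3350/350 = 9.5714
Step 2: 130 μL + 1150 μL = 1280 μL total → factor 1280/130 = 9.8462
Step 3: 220 μL + 3450 μL = 3670 μL total → factor 3670/220 = 16.682
Step 4: 16-fold → factor 16
Overall dilution factor = 9.5714 × 9.8462 × 16.682 × 16 = 25154
Final = 4.00 × 10^9 PFU/mL / 25154 = 1.59 × 10^5 PFU/mL

1.59 × 10^5 PFU/mL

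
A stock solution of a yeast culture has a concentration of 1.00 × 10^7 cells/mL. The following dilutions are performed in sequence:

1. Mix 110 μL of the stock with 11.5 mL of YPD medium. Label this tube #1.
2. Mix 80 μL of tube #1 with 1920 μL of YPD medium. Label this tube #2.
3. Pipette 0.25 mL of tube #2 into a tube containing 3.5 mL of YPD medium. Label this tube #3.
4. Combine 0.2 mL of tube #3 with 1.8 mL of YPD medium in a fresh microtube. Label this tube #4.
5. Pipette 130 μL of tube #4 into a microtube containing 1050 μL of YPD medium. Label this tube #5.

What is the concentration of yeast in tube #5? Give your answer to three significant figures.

2.78 cells/mL

Step 1: 110 μL + 11.5 mL = 11610 μL total → factor 11610/110 = 105.55
Step 2: 80 μL + 1920 μL = 2000 μL total → factor 2000/80 = 25
Step 3: 0.25 mL + 3.5 mL = 3.75 mL total → factor 3.75/0.25 = 15
Step 4: 0.2 mL + 1.8 mL = 2 mL total → factor 2/0.2 = 10
Step 5: 130 μL + 1050 μL = 1180 μL total → factor 1180/130 = 9.0769
Overall dilution factor = 105.55 × 25 × 15 × 10 × 9.0769 = 3.5926 × 10^6
Final = 1.00 × 10^7 cells/mL / 3.5926 × 10^6 = 2.78 cells/mL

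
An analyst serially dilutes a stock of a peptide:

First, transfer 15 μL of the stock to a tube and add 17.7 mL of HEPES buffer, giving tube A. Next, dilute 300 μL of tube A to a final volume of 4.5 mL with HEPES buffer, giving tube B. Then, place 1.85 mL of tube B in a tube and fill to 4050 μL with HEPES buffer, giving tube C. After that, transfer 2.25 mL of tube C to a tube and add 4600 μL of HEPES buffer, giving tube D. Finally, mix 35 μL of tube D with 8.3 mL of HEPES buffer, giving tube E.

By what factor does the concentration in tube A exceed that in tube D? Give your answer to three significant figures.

Step 1: 15 μL + 17.7 mL = 17715 μL total → factor 17715/15 = 1181
Step 2: 300 μL brought to 4.5 mL → factor 4500/300 = 15
Step 3: 1.85 mL brought to 4050 μL → factor 4.05/1.85 = 2.1892
Step 4: 2.25 mL + 4600 μL = 6.85 mL total → factor 6.85/2.25 = 3.0444
Dilution factor to tube A = 1181; to tube D = 1.1807 × 10^5
[tube A]/[tube D] = (factor to tube D)/(factor to tube A) = 1.1807 × 10^5/1181 = 100

100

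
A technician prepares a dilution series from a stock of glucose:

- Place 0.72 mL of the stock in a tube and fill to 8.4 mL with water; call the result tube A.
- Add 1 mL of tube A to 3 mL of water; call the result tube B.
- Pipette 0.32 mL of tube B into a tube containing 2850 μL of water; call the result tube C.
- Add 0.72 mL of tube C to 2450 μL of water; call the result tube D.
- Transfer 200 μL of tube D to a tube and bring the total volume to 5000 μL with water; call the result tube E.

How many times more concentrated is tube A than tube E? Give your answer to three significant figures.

4.36 × 10^3

Step 1: 0.72 mL brought to 8.4 mL → factor 8.4/0.72 = 11.667
Step 2: 1 mL + 3 mL = 4 mL total → factor 4/1 = 4
Step 3: 0.32 mL + 2850 μL = 3.17 mL total → factor 3.17/0.32 = 9.9062
Step 4: 0.72 mL + 2450 μL = 3.17 mL total → factor 3.17/0.72 = 4.4028
Step 5: 200 μL brought to 5000 μL → factor 5000/200 = 25
Dilution factor to tube A = 11.667; to tube E = 50884
[tube A]/[tube E] = (factor to tube E)/(factor to tube A) = 50884/11.667 = 4.36 × 10^3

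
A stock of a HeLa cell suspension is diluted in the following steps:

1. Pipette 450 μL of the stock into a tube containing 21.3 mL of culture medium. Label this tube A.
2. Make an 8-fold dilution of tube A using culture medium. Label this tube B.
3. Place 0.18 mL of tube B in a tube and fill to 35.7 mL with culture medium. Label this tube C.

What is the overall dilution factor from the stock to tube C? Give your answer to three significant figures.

Step 1: 450 μL + 21.3 mL = 21750 μL total → factor 21750/450 = 48.333
Step 2: 8-fold → factor 8
Step 3: 0.18 mL brought to 35.7 mL → factor 35.7/0.18 = 198.33
Overall dilution factor = 48.333 × 8 × 198.33 = 76689

7.67 × 10^4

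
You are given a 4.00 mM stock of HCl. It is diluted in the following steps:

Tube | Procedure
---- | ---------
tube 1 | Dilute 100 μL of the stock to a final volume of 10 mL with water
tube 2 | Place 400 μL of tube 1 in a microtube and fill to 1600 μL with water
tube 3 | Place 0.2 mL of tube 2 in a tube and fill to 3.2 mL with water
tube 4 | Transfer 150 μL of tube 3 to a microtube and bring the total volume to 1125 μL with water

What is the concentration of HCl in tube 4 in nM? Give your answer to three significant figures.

Step 1: 100 μL brought to 10 mL → factor 10000/100 = 100
Step 2: 400 μL brought to 1600 μL → factor 1600/400 = 4
Step 3: 0.2 mL brought to 3.2 mL → factor 3.2/0.2 = 16
Step 4: 150 μL brought to 1125 μL → factor 1125/150 = 7.5
Overall dilution factor = 100 × 4 × 16 × 7.5 = 48000
Final = 4.00 mM / 48000 = 8.333 × 10^-5 mM = 83.3 nM

83.3 nM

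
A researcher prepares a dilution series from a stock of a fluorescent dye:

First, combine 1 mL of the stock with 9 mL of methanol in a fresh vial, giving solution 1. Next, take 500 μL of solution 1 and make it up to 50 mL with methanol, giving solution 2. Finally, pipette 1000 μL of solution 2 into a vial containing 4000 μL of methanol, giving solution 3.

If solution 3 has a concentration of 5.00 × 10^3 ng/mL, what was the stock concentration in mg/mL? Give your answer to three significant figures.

25.0 mg/mL

Step 1: 1 mL + 9 mL = 10 mL total → factor 10/1 = 10
Step 2: 500 μL brought to 50 mL → factor 50000/500 = 100
Step 3: 1000 μL + 4000 μL = 5000 μL total → factor 5000/1000 = 5
Overall dilution factor = 10 × 100 × 5 = 5000
Stock = 5.00 × 10^3 ng/mL × 5000 = 2.500 × 10^7 ng/mL = 25.0 mg/mL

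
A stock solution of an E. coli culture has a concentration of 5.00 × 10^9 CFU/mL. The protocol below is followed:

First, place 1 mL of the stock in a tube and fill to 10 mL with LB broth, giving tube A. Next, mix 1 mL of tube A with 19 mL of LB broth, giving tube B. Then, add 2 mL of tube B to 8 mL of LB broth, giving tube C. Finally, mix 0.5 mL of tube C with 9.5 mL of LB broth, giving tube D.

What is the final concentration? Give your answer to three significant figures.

Step 1: 1 mL brought to 10 mL → factor 10/1 = 10
Step 2: 1 mL + 19 mL = 20 mL total → factor 20/1 = 20
Step 3: 2 mL + 8 mL = 10 mL total → factor 10/2 = 5
Step 4: 0.5 mL + 9.5 mL = 10 mL total → factor 10/0.5 = 20
Overall dilution factor = 10 × 20 × 5 × 20 = 20000
Final = 5.00 × 10^9 CFU/mL / 20000 = 2.50 × 10^5 CFU/mL

2.50 × 10^5 CFU/mL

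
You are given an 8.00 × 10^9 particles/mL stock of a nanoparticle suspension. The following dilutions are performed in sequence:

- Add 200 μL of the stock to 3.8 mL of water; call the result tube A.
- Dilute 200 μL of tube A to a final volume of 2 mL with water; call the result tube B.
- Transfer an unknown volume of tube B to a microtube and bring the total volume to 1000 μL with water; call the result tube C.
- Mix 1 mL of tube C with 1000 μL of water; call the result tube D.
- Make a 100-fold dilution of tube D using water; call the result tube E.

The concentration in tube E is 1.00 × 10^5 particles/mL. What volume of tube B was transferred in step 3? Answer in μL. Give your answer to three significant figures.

Step 1: 200 μL + 3.8 mL = 4000 μL total → factor 4000/200 = 20
Step 2: 200 μL brought to 2 mL → factor 2000/200 = 10
Step 3: v brought to 1000 μL → factor = 1000 μL/v
Step 4: 1 mL + 1000 μL = 2 mL total → factor 2/1 = 2
Step 5: 100-fold → factor 100
Product of known-step factors = 40000
Overall factor = 8.00 × 10^9 particles/mL / (1.00 × 10^5 particles/mL) = 80000
Step-3 factor = 80000 / 40000 = 2
v = 1000 μL / 2 = 500 μL

500 μL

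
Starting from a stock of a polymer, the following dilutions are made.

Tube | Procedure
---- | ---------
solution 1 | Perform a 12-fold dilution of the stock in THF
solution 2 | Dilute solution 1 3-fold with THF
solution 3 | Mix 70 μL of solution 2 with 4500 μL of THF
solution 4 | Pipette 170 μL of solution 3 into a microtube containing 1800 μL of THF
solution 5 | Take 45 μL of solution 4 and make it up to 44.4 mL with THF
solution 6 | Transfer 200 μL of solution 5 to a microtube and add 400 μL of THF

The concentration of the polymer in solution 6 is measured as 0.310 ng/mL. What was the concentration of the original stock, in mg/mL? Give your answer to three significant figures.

Step 1: 12-fold → factor 12
Step 2: 3-fold → factor 3
Step 3: 70 μL + 4500 μL = 4570 μL total → factor 4570/70 = 65.286
Step 4: 170 μL + 1800 μL = 1970 μL total → factor 1970/170 = 11.588
Step 5: 45 μL brought to 44.4 mL → factor 44400/45 = 986.67
Step 6: 200 μL + 400 μL = 600 μL total → factor 600/200 = 3
Overall dilution factor = 12 × 3 × 65.286 × 11.588 × 986.67 × 3 = 8.0618 × 10^7
Stock = 0.310 ng/mL × 8.0618 × 10^7 = 2.499 × 10^7 ng/mL = 25.0 mg/mL

25.0 mg/mL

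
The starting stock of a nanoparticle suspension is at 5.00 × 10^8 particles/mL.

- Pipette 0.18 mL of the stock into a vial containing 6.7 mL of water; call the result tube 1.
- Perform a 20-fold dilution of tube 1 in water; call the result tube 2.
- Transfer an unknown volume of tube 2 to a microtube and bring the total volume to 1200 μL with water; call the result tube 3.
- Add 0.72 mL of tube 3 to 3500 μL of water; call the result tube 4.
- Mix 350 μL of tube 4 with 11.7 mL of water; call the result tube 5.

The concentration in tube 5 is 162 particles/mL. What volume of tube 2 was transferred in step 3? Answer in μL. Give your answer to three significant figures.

Step 1: 0.18 mL + 6.7 mL = 6.88 mL total → factor 6.88/0.18 = 38.222
Step 2: 20-fold → factor 20
Step 3: v brought to 1200 μL → factor = 1200 μL/v
Step 4: 0.72 mL + 3500 μL = 4.22 mL total → factor 4.22/0.72 = 5.8611
Step 5: 350 μL + 11.7 mL = 12050 μL total → factor 12050/350 = 34.429
Product of known-step factors = 1.5426 × 10^5
Overall factor = 5.00 × 10^8 particles/mL / (162 particles/mL) = 3.0864 × 10^6
Step-3 factor = 3.0864 × 10^6 / 1.5426 × 10^5 = 20.008
v = 1200 μL / 20.008 = 60.0 μL

60.0 μL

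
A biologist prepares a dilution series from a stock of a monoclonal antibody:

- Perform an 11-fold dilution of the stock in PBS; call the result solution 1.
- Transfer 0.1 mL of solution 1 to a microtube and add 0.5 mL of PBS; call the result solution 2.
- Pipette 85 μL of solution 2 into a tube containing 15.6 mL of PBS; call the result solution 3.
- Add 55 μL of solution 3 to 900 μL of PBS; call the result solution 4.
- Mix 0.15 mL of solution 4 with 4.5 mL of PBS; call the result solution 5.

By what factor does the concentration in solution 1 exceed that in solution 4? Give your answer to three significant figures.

1.92 × 10^4

Step 1: 11-fold → factor 11
Step 2: 0.1 mL + 0.5 mL = 0.6 mL total → factor 0.6/0.1 = 6
Step 3: 85 μL + 15.6 mL = 15685 μL total → factor 15685/85 = 184.53
Step 4: 55 μL + 900 μL = 955 μL total → factor 955/55 = 17.364
Dilution factor to solution 1 = 11; to solution 4 = 2.1147 × 10^5
[solution 1]/[solution 4] = (factor to solution 4)/(factor to solution 1) = 2.1147 × 10^5/11 = 1.92 × 10^4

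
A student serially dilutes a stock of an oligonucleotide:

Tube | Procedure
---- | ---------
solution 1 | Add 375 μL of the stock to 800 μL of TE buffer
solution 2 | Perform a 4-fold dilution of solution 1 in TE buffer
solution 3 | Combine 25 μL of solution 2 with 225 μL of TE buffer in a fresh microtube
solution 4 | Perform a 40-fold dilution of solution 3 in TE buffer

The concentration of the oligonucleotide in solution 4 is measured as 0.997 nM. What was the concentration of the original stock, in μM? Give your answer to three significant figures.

5.00 μM

Step 1: 375 μL + 800 μL = 1175 μL total → factor 1175/375 = 3.1333
Step 2: 4-fold → factor 4
Step 3: 25 μL + 225 μL = 250 μL total → factor 250/25 = 10
Step 4: 40-fold → factor 40
Overall dilution factor = 3.1333 × 4 × 10 × 40 = 5013.3
Stock = 0.997 nM × 5013.3 = 4998 nM = 5.00 μM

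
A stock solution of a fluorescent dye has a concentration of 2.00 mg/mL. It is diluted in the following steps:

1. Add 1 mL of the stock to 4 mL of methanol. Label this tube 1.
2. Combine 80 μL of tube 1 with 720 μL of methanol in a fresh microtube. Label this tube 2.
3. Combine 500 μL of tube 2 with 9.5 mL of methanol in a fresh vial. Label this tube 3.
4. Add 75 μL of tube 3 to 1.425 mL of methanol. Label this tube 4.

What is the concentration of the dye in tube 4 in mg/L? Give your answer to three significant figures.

Step 1: 1 mL + 4 mL = 5 mL total → factor 5/1 = 5
Step 2: 80 μL + 720 μL = 800 μL total → factor 800/80 = 10
Step 3: 500 μL + 9.5 mL = 10000 μL total → factor 10000/500 = 20
Step 4: 75 μL + 1.425 mL = 1500 μL total → factor 1500/75 = 20
Overall dilution factor = 5 × 10 × 20 × 20 = 20000
Final = 2.00 mg/mL / 20000 = 0.0001000 mg/mL = 0.100 mg/L

0.100 mg/L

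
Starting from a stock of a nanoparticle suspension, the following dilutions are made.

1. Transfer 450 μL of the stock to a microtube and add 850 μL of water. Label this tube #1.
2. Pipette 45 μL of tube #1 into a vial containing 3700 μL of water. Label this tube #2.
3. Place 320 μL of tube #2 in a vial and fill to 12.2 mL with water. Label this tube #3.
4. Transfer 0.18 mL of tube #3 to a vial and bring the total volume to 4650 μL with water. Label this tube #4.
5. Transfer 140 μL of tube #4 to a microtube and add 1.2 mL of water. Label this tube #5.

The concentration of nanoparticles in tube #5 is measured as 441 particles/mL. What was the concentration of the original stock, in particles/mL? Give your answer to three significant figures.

Step 1: 450 μL + 850 μL = 1300 μL total → factor 1300/450 = 2.8889
Step 2: 45 μL + 3700 μL = 3745 μL total → factor 3745/45 = 83.222
Step 3: 320 μL brought to 12.2 mL → factor 12200/320 = 38.125
Step 4: 0.18 mL brought to 4650 μL → factor 4.65/0.18 = 25.833
Step 5: 140 μL + 1.2 mL = 1340 μL total → factor 1340/140 = 9.5714
Overall dilution factor = 2.8889 × 83.222 × 38.125 × 25.833 × 9.5714 = 2.2664 × 10^6
Stock = 441 particles/mL × 2.2664 × 10^6 = 9.99 × 10^8 particles/mL

9.99 × 10^8 particles/mL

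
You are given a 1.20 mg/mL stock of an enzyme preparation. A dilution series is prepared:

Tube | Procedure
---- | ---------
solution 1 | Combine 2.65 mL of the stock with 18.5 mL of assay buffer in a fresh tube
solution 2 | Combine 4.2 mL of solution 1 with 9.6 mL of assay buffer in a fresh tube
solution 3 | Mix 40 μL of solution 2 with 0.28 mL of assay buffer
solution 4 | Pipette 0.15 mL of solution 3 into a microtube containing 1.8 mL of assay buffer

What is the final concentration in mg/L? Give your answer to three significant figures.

0.440 mg/L

Step 1: 2.65 mL + 18.5 mL = 21.15 mL total → factor 21.15/2.65 = 7.9811
Step 2: 4.2 mL + 9.6 mL = 13.8 mL total → factor 13.8/4.2 = 3.2857
Step 3: 40 μL + 0.28 mL = 320 μL total → factor 320/40 = 8
Step 4: 0.15 mL + 1.8 mL = 1.95 mL total → factor 1.95/0.15 = 13
Overall dilution factor = 7.9811 × 3.2857 × 8 × 13 = 2727.3
Final = 1.20 mg/mL / 2727.3 = 0.0004400 mg/mL = 0.440 mg/L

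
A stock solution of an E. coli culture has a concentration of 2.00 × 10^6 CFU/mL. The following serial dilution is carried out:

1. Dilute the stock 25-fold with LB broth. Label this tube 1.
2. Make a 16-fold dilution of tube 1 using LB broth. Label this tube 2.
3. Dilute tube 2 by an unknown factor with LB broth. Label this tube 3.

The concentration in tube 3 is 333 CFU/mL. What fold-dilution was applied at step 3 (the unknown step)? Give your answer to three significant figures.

Step 1: 25-fold → factor 25
Step 2: 16-fold → factor 16
Step 3: unknown factor x
Product of known-step factors = 400
Overall factor = 2.00 × 10^6 CFU/mL / (333 CFU/mL) = 6006
x = 6006 / 400 = 15.0

15.0-fold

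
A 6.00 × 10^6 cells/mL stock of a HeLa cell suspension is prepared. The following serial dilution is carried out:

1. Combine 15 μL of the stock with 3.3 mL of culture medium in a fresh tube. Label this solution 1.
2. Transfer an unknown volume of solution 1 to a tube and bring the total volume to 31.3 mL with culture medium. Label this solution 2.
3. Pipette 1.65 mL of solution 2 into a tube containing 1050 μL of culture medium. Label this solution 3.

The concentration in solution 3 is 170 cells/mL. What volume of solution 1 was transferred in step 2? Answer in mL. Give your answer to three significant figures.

Step 1: 15 μL + 3.3 mL = 3315 μL total → factor 3315/15 = 221
Step 2: v brought to 31.3 mL → factor = 31.3 mL/v
Step 3: 1.65 mL + 1050 μL = 2.7 mL total → factor 2.7/1.65 = 1.6364
Product of known-step factors = 361.64
Overall factor = 6.00 × 10^6 cells/mL / (170 cells/mL) = 35294
Step-2 factor = 35294 / 361.64 = 97.596
v = 31.3 mL / 97.596 = 0.321 mL

0.321 mL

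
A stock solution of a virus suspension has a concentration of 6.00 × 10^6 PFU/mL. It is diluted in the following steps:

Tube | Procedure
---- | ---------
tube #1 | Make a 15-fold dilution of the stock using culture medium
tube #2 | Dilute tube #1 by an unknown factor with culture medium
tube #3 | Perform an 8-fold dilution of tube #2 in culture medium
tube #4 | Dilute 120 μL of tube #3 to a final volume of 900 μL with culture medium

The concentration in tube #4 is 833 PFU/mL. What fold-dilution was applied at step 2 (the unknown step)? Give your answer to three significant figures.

8.00-fold

Step 1: 15-fold → factor 15
Step 2: unknown factor x
Step 3: 8-fold → factor 8
Step 4: 120 μL brought to 900 μL → factor 900/120 = 7.5
Product of known-step factors = 900
Overall factor = 6.00 × 10^6 PFU/mL / (833 PFU/mL) = 7202.9
x = 7202.9 / 900 = 8.00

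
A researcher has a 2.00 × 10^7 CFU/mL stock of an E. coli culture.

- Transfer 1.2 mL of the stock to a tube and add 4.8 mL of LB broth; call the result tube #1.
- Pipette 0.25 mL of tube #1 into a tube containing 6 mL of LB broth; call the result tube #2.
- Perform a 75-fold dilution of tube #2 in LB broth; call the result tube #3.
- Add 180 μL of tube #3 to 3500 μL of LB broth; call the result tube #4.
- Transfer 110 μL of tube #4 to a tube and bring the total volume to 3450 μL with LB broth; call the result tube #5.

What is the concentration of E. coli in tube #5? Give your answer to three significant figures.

Step 1: 1.2 mL + 4.8 mL = 6 mL total → factor 6/1.2 = 5
Step 2: 0.25 mL + 6 mL = 6.25 mL total → factor 6.25/0.25 = 25
Step 3: 75-fold → factor 75
Step 4: 180 μL + 3500 μL = 3680 μL total → factor 3680/180 = 20.444
Step 5: 110 μL brought to 3450 μL → factor 3450/110 = 31.364
Overall dilution factor = 5 × 25 × 75 × 20.444 × 31.364 = 6.0114 × 10^6
Final = 2.00 × 10^7 CFU/mL / 6.0114 × 10^6 = 3.33 CFU/mL

3.33 CFU/mL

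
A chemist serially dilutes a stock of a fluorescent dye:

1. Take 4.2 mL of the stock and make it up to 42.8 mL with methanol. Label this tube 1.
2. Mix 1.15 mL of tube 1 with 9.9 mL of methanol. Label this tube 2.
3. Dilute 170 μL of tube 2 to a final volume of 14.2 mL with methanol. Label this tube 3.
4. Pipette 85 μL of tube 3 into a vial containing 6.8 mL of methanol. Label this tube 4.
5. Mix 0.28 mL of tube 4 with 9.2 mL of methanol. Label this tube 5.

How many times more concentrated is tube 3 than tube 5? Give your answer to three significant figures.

Step 1: 4.2 mL brought to 42.8 mL → factor 42.8/4.2 = 10.19
Step 2: 1.15 mL + 9.9 mL = 11.05 mL total → factor 11.05/1.15 = 9.6087
Step 3: 170 μL brought to 14.2 mL → factor 14200/170 = 83.529
Step 4: 85 μL + 6.8 mL = 6885 μL total → factor 6885/85 = 81
Step 5: 0.28 mL + 9.2 mL = 9.48 mL total → factor 9.48/0.28 = 33.857
Dilution factor to tube 3 = 8179; to tube 5 = 2.243 × 10^7
[tube 3]/[tube 5] = (factor to tube 5)/(factor to tube 3) = 2.243 × 10^7/8179 = 2.74 × 10^3

2.74 × 10^3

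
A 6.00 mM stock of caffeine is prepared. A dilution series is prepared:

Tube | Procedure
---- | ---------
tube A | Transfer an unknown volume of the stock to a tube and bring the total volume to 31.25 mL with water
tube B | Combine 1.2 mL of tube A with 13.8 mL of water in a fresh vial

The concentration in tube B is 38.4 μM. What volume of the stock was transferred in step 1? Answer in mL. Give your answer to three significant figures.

Step 1: v brought to 31.25 mL → factor = 31.25 mL/v
Step 2: 1.2 mL + 13.8 mL = 15 mL total → factor 15/1.2 = 12.5
Product of known-step factors = 12.5
Overall factor = 6.00 mM / (38.4 μM) = 156.25
Step-1 factor = 156.25 / 12.5 = 12.5
v = 31.25 mL / 12.5 = 2.50 mL

2.50 mL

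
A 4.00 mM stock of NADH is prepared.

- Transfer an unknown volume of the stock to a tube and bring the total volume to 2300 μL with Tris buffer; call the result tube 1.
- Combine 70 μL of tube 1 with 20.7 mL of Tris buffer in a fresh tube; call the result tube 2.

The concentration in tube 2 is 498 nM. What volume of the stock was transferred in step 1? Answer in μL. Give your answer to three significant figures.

85.0 μL

Step 1: v brought to 2300 μL → factor = 2300 μL/v
Step 2: 70 μL + 20.7 mL = 20770 μL total → factor 20770/70 = 296.71
Product of known-step factors = 296.71
Overall factor = 4.00 mM / (498 nM) = 8032.1
Step-1 factor = 8032.1 / 296.71 = 27.07
v = 2300 μL / 27.07 = 85.0 μL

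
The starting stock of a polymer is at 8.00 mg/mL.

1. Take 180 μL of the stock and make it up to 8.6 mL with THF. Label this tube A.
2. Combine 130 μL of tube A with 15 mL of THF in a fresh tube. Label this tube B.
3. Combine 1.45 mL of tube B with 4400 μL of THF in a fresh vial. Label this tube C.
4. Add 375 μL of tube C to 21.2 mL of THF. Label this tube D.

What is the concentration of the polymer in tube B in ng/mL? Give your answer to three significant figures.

Step 1: 180 μL brought to 8.6 mL → factor 8600/180 = 47.778
Step 2: 130 μL + 15 mL = 15130 μL total → factor 15130/130 = 116.38
Dilution factor through tube B = 47.778 × 116.38 = 5560.6
[tube B] = 8.00 mg/mL / 5560.6 = 0.001439 mg/mL = 1.44 × 10^3 ng/mL

1.44 × 10^3 ng/mL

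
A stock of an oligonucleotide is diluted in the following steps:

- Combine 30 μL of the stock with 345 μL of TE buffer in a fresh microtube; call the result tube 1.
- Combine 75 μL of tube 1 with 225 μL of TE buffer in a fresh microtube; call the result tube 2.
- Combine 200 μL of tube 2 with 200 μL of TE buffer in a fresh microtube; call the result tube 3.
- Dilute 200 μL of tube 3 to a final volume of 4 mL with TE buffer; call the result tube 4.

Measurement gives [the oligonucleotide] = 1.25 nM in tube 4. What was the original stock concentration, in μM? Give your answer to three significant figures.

2.50 μM

Step 1: 30 μL + 345 μL = 375 μL total → factor 375/30 = 12.5
Step 2: 75 μL + 225 μL = 300 μL total → factor 300/75 = 4
Step 3: 200 μL + 200 μL = 400 μL total → factor 400/200 = 2
Step 4: 200 μL brought to 4 mL → factor 4000/200 = 20
Overall dilution factor = 12.5 × 4 × 2 × 20 = 2000
Stock = 1.25 nM × 2000 = 2500 nM = 2.50 μM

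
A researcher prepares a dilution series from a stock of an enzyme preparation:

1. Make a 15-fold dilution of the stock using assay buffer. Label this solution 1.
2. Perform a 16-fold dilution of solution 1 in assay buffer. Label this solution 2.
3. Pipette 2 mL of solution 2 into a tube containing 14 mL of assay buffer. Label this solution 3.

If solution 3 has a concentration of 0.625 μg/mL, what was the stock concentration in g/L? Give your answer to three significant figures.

1.20 g/L

Step 1: 15-fold → factor 15
Step 2: 16-fold → factor 16
Step 3: 2 mL + 14 mL = 16 mL total → factor 16/2 = 8
Overall dilution factor = 15 × 16 × 8 = 1920
Stock = 0.625 μg/mL × 1920 = 1200 μg/mL = 1.20 g/L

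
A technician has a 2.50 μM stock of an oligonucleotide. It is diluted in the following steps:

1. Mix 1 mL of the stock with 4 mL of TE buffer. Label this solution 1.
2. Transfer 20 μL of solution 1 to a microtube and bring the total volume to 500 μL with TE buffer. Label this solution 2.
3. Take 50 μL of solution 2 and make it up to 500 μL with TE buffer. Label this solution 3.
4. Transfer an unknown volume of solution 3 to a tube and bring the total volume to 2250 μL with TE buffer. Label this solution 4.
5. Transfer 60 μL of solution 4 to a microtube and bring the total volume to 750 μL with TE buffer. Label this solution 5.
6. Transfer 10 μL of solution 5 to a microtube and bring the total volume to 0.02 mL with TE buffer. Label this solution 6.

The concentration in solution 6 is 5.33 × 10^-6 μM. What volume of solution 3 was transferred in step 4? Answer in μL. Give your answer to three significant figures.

Step 1: 1 mL + 4 mL = 5 mL total → factor 5/1 = 5
Step 2: 20 μL brought to 500 μL → factor 500/20 = 25
Step 3: 50 μL brought to 500 μL → factor 500/50 = 10
Step 4: v brought to 2250 μL → factor = 2250 μL/v
Step 5: 60 μL brought to 750 μL → factor 750/60 = 12.5
Step 6: 10 μL brought to 0.02 mL → factor 20/10 = 2
Product of known-step factors = 31250
Overall factor = 2.50 μM / (5.33 × 10^-6 μM) = 4.6904 × 10^5
Step-4 factor = 4.6904 × 10^5 / 31250 = 15.009
v = 2250 μL / 15.009 = 150 μL

150 μL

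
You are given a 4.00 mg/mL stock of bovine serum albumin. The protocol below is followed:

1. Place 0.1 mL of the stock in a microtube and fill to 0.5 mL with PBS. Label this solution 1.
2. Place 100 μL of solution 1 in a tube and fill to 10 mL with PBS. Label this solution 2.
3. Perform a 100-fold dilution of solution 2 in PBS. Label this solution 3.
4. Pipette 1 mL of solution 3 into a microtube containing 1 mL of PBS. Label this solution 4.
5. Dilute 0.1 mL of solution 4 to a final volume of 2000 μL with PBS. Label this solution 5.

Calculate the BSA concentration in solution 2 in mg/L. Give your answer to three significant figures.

8.00 mg/L

Step 1: 0.1 mL brought to 0.5 mL → factor 0.5/0.1 = 5
Step 2: 100 μL brought to 10 mL → factor 10000/100 = 100
Dilution factor through solution 2 = 5 × 100 = 500
[solution 2] = 4.00 mg/mL / 500 = 0.008000 mg/mL = 8.00 mg/L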